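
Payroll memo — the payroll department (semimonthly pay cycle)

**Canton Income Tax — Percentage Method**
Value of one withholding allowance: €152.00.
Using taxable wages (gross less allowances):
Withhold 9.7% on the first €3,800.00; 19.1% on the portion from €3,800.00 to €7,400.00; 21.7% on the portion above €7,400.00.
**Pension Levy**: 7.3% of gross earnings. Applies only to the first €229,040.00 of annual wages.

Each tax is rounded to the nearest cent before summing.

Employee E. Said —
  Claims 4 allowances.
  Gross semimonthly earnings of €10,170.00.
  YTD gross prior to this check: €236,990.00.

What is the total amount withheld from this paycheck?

Canton Income Tax: taxable = €10,170.00 − 4×€152.00 = €9,562.00
  €1,056.20 + 21.7% × (€9,562.00 − €7,400.00) = €1,056.20 + 21.7% × €2,162.00 = €1,525.35
Pension Levy: YTD €236,990.00 ≥ cap €229,040.00 → €0.00
Total: €1,525.35 + €0.00 = €1,525.35

€1,525.35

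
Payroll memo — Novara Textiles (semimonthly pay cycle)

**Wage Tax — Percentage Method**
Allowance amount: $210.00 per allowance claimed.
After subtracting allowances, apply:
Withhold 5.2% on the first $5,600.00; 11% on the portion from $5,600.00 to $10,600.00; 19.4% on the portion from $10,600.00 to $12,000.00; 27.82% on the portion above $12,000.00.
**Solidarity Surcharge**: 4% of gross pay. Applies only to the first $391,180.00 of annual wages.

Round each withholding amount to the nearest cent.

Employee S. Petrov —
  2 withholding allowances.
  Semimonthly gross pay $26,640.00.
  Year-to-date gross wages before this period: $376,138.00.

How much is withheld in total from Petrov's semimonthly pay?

Wage Tax: taxable = $26,640.00 − 2×$210.00 = $26,220.00
  $1,112.80 + 27.82% × ($26,220.00 − $12,000.00) = $1,112.80 + 27.82% × $14,220.00 = $5,068.80
Solidarity Surcharge: cap $391,180.00 − YTD $376,138.00 = $15,042.00 subject; 4% × $15,042.00 = $601.68
Total: $5,068.80 + $601.68 = $5,670.48

$5,670.48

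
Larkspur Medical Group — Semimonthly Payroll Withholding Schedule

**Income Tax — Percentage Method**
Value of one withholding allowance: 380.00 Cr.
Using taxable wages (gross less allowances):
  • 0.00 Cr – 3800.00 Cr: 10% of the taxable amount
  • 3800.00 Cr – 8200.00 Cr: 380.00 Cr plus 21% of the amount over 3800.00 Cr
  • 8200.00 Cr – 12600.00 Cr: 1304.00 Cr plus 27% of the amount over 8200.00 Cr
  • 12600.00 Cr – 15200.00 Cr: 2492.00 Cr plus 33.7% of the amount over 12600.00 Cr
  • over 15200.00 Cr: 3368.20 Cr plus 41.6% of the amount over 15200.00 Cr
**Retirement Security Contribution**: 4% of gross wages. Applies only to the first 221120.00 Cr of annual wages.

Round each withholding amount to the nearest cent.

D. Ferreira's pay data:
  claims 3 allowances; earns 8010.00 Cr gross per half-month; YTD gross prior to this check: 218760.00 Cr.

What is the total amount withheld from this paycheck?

Income Tax: taxable = 8010.00 Cr − 3×380.00 Cr = 6870.00 Cr
  380.00 Cr + 21% × (6870.00 Cr − 3800.00 Cr) = 380.00 Cr + 21% × 3070.00 Cr = 1024.70 Cr
Retirement Security Contribution: cap 221120.00 Cr − YTD 218760.00 Cr = 2360.00 Cr subject; 4% × 2360.00 Cr = 94.40 Cr
Total: 1024.70 Cr + 94.40 Cr = 1119.10 Cr

1119.10 Cr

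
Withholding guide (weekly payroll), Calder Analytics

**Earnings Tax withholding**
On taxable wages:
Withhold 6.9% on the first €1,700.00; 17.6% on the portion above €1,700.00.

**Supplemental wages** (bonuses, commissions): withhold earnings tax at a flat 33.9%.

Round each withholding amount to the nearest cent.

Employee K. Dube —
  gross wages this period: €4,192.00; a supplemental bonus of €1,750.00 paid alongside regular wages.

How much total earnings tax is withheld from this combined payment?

Earnings Tax: taxable = €4,192.00
  €117.30 + 17.6% × (€4,192.00 − €1,700.00) = €117.30 + 17.6% × €2,492.00 = €555.89
Supplemental (33.9% flat on bonus): 33.9% × €1,750.00 = €593.25
Total earnings tax: €555.89 + €593.25 = €1,149.14

€1,149.14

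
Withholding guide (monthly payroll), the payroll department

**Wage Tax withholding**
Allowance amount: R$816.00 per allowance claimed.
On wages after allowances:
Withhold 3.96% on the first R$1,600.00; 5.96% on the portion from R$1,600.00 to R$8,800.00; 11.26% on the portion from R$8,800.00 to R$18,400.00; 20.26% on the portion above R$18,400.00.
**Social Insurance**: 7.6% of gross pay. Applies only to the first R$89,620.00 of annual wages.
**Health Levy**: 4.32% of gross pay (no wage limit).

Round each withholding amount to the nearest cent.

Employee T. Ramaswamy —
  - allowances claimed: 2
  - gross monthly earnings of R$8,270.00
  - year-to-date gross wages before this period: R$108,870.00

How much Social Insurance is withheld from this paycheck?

R$0.00

Social Insurance: YTD R$108,870.00 ≥ cap R$89,620.00 → R$0.00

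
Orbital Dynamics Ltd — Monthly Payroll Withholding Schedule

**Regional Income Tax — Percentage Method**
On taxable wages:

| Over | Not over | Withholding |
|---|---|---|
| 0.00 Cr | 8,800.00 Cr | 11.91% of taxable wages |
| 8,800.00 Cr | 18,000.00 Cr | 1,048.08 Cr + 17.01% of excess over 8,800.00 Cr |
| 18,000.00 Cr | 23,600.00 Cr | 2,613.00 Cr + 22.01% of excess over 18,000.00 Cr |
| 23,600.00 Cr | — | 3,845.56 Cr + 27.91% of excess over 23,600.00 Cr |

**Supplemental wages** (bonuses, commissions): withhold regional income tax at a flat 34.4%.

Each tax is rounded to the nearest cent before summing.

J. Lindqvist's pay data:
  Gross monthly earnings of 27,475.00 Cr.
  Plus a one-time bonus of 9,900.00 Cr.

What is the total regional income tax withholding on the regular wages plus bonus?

Regional Income Tax: taxable = 27,475.00 Cr
  3,845.56 Cr + 27.91% × (27,475.00 Cr − 23,600.00 Cr) = 3,845.56 Cr + 27.91% × 3,875.00 Cr = 4,927.07 Cr
Supplemental (34.4% flat on bonus): 34.4% × 9,900.00 Cr = 3,405.60 Cr
Total regional income tax: 4,927.07 Cr + 3,405.60 Cr = 8,332.67 Cr

8,332.67 Cr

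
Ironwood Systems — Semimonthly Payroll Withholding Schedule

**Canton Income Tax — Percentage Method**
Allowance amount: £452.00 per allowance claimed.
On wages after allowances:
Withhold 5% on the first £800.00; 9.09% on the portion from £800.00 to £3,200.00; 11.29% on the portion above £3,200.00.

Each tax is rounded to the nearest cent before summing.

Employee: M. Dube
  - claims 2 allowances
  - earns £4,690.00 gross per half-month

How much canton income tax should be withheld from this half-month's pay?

Canton Income Tax: taxable = £4,690.00 − 2×£452.00 = £3,786.00
  £258.16 + 11.29% × (£3,786.00 − £3,200.00) = £258.16 + 11.29% × £586.00 = £324.32

£324.32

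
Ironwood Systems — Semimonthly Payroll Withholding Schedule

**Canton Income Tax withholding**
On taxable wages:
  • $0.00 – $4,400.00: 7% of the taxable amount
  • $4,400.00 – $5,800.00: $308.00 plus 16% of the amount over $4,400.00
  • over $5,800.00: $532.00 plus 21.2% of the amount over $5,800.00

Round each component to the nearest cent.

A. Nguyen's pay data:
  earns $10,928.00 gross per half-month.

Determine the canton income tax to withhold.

Canton Income Tax: taxable = $10,928.00
  $532.00 + 21.2% × ($10,928.00 − $5,800.00) = $532.00 + 21.2% × $5,128.00 = $1,619.14

$1,619.14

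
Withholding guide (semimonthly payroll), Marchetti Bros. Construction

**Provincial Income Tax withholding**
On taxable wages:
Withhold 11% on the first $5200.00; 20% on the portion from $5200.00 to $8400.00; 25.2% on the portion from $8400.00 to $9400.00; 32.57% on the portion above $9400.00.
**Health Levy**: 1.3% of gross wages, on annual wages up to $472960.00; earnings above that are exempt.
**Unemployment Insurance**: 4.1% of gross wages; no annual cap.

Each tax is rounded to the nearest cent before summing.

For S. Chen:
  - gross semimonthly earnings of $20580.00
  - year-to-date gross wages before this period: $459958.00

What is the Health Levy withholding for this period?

Health Levy: cap $472960.00 − YTD $459958.00 = $13002.00 subject; 1.3% × $13002.00 = $169.03

$169.03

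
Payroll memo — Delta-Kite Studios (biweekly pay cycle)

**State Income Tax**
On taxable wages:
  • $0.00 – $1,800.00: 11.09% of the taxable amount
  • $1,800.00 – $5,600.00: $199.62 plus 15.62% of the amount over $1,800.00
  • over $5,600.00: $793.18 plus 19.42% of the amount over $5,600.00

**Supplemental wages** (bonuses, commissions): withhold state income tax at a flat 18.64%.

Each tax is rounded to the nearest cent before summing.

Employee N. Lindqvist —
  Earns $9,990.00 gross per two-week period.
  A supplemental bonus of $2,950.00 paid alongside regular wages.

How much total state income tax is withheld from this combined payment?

State Income Tax: taxable = $9,990.00
  $793.18 + 19.42% × ($9,990.00 − $5,600.00) = $793.18 + 19.42% × $4,390.00 = $1,645.72
Supplemental (18.64% flat on bonus): 18.64% × $2,950.00 = $549.88
Total state income tax: $1,645.72 + $549.88 = $2,195.60

$2,195.60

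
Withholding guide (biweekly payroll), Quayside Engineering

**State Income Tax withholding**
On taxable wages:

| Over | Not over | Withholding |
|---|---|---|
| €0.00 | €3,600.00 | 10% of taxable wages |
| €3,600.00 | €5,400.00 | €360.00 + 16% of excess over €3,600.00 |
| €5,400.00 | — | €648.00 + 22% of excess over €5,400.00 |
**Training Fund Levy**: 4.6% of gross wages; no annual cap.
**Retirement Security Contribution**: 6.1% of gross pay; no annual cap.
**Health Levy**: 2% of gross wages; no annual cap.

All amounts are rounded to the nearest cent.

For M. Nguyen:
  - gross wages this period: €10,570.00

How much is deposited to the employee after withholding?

State Income Tax: taxable = €10,570.00
  €648.00 + 22% × (€10,570.00 − €5,400.00) = €648.00 + 22% × €5,170.00 = €1,785.40
Training Fund Levy: 4.6% × €10,570.00 = €486.22
Retirement Security Contribution: 6.1% × €10,570.00 = €644.77
Health Levy: 2% × €10,570.00 = €211.40
Total withheld: €1,785.40 + €486.22 + €644.77 + €211.40 = €3,127.79
Net pay: €10,570.00 − €3,127.79 = €7,442.21

€7,442.21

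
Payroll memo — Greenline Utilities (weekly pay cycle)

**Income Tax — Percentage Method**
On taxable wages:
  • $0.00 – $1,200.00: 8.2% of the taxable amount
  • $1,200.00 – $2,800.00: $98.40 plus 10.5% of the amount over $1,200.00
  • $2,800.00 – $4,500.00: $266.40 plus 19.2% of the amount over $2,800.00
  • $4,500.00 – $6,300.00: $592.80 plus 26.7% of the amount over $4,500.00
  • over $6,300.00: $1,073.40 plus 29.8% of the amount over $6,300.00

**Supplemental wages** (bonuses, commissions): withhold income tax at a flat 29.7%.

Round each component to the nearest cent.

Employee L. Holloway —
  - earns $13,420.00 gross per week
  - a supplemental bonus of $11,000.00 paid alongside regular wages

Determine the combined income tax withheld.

Income Tax: taxable = $13,420.00
  $1,073.40 + 29.8% × ($13,420.00 − $6,300.00) = $1,073.40 + 29.8% × $7,120.00 = $3,195.16
Supplemental (29.7% flat on bonus): 29.7% × $11,000.00 = $3,267.00
Total income tax: $3,195.16 + $3,267.00 = $6,462.16

$6,462.16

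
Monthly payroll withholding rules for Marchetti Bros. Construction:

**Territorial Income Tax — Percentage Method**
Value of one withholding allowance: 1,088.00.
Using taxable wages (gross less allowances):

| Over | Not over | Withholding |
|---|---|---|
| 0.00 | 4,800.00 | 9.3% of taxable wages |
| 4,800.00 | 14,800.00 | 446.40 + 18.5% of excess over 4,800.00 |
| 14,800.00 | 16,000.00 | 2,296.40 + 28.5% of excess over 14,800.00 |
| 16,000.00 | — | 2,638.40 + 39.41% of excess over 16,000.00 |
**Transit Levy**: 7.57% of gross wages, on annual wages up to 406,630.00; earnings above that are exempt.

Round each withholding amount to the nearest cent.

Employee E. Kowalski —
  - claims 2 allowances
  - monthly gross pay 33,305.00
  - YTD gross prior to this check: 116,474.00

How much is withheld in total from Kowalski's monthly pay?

11,121.93

Territorial Income Tax: taxable = 33,305.00 − 2×1,088.00 = 31,129.00
  2,638.40 + 39.41% × (31,129.00 − 16,000.00) = 2,638.40 + 39.41% × 15,129.00 = 8,600.74
Transit Levy: 7.57% × 33,305.00 = 2,521.19
Total: 8,600.74 + 2,521.19 = 11,121.93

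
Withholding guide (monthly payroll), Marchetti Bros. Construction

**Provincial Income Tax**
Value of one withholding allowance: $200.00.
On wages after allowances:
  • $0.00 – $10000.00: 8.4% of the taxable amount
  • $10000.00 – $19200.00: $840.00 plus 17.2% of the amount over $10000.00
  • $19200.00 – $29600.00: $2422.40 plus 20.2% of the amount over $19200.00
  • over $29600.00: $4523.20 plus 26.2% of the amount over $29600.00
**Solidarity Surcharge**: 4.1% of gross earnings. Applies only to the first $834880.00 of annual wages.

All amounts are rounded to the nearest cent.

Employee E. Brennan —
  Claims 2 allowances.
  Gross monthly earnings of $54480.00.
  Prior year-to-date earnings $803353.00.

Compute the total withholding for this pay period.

$12229.57

Provincial Income Tax: taxable = $54480.00 − 2×$200.00 = $54080.00
  $4523.20 + 26.2% × ($54080.00 − $29600.00) = $4523.20 + 26.2% × $24480.00 = $10936.96
Solidarity Surcharge: cap $834880.00 − YTD $803353.00 = $31527.00 subject; 4.1% × $31527.00 = $1292.61
Total: $10936.96 + $1292.61 = $12229.57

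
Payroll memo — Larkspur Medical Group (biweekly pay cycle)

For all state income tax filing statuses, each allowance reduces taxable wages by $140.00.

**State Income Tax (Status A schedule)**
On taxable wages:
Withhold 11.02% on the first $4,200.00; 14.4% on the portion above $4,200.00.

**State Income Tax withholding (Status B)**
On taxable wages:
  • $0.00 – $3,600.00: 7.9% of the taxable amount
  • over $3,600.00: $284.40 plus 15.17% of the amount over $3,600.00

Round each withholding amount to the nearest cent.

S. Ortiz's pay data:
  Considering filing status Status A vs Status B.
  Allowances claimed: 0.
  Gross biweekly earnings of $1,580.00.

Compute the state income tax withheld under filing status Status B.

$124.82

State Income Tax (Status B): taxable = $1,580.00
  7.9% × $1,580.00 = $124.82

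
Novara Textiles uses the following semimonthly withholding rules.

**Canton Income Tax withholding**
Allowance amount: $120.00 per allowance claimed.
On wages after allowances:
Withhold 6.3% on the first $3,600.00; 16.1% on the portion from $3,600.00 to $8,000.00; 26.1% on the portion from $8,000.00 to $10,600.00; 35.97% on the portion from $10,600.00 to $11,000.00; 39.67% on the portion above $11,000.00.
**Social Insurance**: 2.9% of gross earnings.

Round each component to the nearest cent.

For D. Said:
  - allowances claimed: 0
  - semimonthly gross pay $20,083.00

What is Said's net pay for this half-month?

Canton Income Tax: taxable = $20,083.00
  $1,757.68 + 39.67% × ($20,083.00 − $11,000.00) = $1,757.68 + 39.67% × $9,083.00 = $5,360.91
Social Insurance: 2.9% × $20,083.00 = $582.41
Total withheld: $5,360.91 + $582.41 = $5,943.32
Net pay: $20,083.00 − $5,943.32 = $14,139.68

$14,139.68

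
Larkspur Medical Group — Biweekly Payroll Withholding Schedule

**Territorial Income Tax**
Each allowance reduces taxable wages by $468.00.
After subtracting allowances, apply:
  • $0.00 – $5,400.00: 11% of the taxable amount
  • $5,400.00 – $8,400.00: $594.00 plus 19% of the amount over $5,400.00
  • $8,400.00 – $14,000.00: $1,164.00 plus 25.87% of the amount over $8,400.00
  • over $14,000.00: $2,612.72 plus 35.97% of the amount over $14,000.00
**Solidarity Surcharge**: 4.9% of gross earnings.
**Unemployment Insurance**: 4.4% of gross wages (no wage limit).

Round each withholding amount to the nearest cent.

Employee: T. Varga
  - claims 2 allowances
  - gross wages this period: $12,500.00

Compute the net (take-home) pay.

Territorial Income Tax: taxable = $12,500.00 − 2×$468.00 = $11,564.00
  $1,164.00 + 25.87% × ($11,564.00 − $8,400.00) = $1,164.00 + 25.87% × $3,164.00 = $1,982.53
Solidarity Surcharge: 4.9% × $12,500.00 = $612.50
Unemployment Insurance: 4.4% × $12,500.00 = $550.00
Total withheld: $1,982.53 + $612.50 + $550.00 = $3,145.03
Net pay: $12,500.00 − $3,145.03 = $9,354.97

$9,354.97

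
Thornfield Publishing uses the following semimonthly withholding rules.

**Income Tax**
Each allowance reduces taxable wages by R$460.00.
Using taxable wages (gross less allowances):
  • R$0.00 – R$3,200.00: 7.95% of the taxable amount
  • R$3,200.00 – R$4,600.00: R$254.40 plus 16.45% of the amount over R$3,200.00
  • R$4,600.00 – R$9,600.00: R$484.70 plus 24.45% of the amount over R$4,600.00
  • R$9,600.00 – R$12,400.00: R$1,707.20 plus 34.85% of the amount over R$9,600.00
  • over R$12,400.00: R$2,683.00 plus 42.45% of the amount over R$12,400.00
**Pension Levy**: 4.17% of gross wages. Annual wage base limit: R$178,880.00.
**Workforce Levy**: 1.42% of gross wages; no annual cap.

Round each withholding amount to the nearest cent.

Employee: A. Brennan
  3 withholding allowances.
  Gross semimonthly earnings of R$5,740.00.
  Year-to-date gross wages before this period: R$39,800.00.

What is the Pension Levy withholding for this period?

R$239.36

Pension Levy: 4.17% × R$5,740.00 = R$239.36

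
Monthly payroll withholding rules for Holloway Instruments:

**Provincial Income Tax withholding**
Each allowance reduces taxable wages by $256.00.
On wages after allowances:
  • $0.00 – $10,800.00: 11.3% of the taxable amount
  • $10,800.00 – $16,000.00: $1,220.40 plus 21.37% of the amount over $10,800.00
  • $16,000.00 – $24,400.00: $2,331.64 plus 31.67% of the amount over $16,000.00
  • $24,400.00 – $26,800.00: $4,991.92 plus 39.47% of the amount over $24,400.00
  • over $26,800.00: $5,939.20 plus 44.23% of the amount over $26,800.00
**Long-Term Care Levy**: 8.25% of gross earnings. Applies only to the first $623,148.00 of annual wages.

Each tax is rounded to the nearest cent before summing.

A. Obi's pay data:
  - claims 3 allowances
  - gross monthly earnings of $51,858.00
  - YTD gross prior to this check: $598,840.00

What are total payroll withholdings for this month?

Provincial Income Tax: taxable = $51,858.00 − 3×$256.00 = $51,090.00
  $5,939.20 + 44.23% × ($51,090.00 − $26,800.00) = $5,939.20 + 44.23% × $24,290.00 = $16,682.67
Long-Term Care Levy: cap $623,148.00 − YTD $598,840.00 = $24,308.00 subject; 8.25% × $24,308.00 = $2,005.41
Total: $16,682.67 + $2,005.41 = $18,688.08

$18,688.08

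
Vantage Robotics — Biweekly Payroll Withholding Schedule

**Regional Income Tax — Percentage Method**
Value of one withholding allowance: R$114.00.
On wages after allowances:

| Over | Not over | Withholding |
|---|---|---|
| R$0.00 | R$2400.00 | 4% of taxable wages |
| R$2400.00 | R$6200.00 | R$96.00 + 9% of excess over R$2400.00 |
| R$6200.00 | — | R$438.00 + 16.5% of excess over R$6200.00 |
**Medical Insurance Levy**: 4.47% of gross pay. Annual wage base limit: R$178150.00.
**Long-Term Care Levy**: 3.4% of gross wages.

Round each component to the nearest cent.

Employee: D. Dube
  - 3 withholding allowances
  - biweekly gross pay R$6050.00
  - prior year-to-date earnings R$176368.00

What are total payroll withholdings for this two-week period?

Regional Income Tax: taxable = R$6050.00 − 3×R$114.00 = R$5708.00
  R$96.00 + 9% × (R$5708.00 − R$2400.00) = R$96.00 + 9% × R$3308.00 = R$393.72
Medical Insurance Levy: cap R$178150.00 − YTD R$176368.00 = R$1782.00 subject; 4.47% × R$1782.00 = R$79.66
Long-Term Care Levy: 3.4% × R$6050.00 = R$205.70
Total: R$393.72 + R$79.66 + R$205.70 = R$679.08

R$679.08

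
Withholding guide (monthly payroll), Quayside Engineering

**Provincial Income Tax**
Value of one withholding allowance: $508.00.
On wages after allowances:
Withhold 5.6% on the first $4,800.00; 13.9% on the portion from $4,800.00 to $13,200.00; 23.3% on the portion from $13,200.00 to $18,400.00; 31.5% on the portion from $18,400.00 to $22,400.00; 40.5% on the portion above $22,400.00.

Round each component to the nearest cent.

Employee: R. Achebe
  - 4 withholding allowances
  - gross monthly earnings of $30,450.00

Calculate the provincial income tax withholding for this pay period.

Provincial Income Tax: taxable = $30,450.00 − 4×$508.00 = $28,418.00
  $3,908.00 + 40.5% × ($28,418.00 − $22,400.00) = $3,908.00 + 40.5% × $6,018.00 = $6,345.29

$6,345.29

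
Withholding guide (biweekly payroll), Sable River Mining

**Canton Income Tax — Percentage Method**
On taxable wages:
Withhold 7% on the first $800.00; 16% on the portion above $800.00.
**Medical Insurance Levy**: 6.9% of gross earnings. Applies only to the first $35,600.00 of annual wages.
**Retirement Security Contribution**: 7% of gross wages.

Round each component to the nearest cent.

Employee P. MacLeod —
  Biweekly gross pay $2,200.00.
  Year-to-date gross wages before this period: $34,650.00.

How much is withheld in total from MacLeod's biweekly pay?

Canton Income Tax: taxable = $2,200.00
  $56.00 + 16% × ($2,200.00 − $800.00) = $56.00 + 16% × $1,400.00 = $280.00
Medical Insurance Levy: cap $35,600.00 − YTD $34,650.00 = $950.00 subject; 6.9% × $950.00 = $65.55
Retirement Security Contribution: 7% × $2,200.00 = $154.00
Total: $280.00 + $65.55 + $154.00 = $499.55

$499.55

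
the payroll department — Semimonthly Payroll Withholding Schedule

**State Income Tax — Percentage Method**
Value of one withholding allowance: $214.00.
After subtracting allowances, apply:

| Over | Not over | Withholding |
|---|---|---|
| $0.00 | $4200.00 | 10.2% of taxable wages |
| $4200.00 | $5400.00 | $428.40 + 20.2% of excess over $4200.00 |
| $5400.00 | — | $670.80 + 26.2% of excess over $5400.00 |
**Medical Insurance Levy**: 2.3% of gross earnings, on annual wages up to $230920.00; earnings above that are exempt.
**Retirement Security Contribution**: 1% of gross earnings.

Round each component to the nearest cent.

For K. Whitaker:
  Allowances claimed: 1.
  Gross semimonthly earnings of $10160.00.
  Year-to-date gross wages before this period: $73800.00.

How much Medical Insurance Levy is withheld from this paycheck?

Medical Insurance Levy: 2.3% × $10160.00 = $233.68

$233.68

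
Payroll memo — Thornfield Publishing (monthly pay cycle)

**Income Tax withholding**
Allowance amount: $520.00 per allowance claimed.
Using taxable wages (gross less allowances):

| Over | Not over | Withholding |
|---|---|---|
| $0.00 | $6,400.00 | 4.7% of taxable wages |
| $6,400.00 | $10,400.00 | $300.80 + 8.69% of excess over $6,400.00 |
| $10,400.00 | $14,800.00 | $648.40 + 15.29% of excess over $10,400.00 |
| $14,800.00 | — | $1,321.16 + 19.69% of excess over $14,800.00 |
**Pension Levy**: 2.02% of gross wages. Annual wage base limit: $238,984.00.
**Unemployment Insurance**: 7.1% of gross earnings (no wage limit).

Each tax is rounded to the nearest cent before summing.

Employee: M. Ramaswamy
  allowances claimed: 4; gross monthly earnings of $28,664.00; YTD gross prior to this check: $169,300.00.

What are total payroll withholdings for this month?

Income Tax: taxable = $28,664.00 − 4×$520.00 = $26,584.00
  $1,321.16 + 19.69% × ($26,584.00 − $14,800.00) = $1,321.16 + 19.69% × $11,784.00 = $3,641.43
Pension Levy: 2.02% × $28,664.00 = $579.01
Unemployment Insurance: 7.1% × $28,664.00 = $2,035.14
Total: $3,641.43 + $579.01 + $2,035.14 = $6,255.58

$6,255.58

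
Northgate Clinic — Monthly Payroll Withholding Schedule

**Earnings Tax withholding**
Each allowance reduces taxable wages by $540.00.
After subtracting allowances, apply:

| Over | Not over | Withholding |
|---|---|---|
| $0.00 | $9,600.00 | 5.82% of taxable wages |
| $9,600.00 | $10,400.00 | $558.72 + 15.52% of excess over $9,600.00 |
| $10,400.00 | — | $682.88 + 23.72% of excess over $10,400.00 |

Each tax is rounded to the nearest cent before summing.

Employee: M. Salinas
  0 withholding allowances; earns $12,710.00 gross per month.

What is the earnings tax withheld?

Earnings Tax: taxable = $12,710.00
  $682.88 + 23.72% × ($12,710.00 − $10,400.00) = $682.88 + 23.72% × $2,310.00 = $1,230.81

$1,230.81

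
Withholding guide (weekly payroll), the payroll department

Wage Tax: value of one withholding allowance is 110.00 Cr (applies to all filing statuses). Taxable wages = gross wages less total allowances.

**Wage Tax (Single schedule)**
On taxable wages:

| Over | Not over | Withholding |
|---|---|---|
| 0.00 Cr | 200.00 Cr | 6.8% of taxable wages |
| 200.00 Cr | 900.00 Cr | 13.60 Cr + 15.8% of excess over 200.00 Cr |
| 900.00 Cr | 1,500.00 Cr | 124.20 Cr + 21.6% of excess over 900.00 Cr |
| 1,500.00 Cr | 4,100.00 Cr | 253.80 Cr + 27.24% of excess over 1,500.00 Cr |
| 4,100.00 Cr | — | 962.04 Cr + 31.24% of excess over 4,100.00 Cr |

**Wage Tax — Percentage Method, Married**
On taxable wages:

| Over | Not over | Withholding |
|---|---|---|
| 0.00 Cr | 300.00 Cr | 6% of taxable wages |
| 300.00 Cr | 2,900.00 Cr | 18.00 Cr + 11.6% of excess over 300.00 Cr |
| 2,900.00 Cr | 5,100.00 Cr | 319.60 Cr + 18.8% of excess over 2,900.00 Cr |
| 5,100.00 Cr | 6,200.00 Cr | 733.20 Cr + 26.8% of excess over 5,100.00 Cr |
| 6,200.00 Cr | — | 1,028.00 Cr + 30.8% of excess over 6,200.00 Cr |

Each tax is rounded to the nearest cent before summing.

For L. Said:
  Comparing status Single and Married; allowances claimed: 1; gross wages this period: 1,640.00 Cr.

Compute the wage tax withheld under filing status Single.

Wage Tax (Single): taxable = 1,640.00 Cr − 1×110.00 Cr = 1,530.00 Cr
  253.80 Cr + 27.24% × (1,530.00 Cr − 1,500.00 Cr) = 253.80 Cr + 27.24% × 30.00 Cr = 261.97 Cr

261.97 Cr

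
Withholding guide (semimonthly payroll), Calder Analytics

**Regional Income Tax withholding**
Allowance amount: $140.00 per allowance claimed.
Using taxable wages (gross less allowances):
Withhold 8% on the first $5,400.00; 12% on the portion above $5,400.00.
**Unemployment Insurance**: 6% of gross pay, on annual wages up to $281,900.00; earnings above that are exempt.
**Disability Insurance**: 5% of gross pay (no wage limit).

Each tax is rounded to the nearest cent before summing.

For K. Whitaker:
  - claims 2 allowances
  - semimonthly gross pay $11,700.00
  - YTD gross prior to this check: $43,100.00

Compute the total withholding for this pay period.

Regional Income Tax: taxable = $11,700.00 − 2×$140.00 = $11,420.00
  $432.00 + 12% × ($11,420.00 − $5,400.00) = $432.00 + 12% × $6,020.00 = $1,154.40
Unemployment Insurance: 6% × $11,700.00 = $702.00
Disability Insurance: 5% × $11,700.00 = $585.00
Total: $1,154.40 + $702.00 + $585.00 = $2,441.40

$2,441.40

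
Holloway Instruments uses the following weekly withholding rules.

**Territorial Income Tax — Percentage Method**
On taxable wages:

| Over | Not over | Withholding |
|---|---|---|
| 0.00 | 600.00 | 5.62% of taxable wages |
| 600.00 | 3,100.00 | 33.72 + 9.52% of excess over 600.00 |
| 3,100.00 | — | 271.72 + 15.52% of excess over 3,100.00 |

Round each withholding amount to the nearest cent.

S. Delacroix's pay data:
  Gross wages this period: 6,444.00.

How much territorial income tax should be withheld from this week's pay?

790.71

Territorial Income Tax: taxable = 6,444.00
  271.72 + 15.52% × (6,444.00 − 3,100.00) = 271.72 + 15.52% × 3,344.00 = 790.71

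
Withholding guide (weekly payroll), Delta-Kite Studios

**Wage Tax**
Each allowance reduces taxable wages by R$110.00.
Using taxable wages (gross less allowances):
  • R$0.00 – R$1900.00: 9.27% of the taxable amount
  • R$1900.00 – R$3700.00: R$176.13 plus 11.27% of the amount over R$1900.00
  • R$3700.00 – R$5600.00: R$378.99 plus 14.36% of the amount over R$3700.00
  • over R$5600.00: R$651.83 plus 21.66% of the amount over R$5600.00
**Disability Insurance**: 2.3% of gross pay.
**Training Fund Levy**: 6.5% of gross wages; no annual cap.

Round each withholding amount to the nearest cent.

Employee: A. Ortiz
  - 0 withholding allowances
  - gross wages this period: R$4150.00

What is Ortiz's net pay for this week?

Wage Tax: taxable = R$4150.00
  R$378.99 + 14.36% × (R$4150.00 − R$3700.00) = R$378.99 + 14.36% × R$450.00 = R$443.61
Disability Insurance: 2.3% × R$4150.00 = R$95.45
Training Fund Levy: 6.5% × R$4150.00 = R$269.75
Total withheld: R$443.61 + R$95.45 + R$269.75 = R$808.81
Net pay: R$4150.00 − R$808.81 = R$3341.19

R$3341.19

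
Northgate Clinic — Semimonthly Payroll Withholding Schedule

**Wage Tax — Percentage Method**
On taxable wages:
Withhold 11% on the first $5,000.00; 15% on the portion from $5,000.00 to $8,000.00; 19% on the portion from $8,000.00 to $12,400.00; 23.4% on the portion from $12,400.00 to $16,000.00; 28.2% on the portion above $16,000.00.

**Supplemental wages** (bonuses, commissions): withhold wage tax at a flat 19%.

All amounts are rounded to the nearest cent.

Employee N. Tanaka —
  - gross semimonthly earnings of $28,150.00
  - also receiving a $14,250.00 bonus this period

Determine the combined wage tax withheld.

$8,812.20

Wage Tax: taxable = $28,150.00
  $2,678.40 + 28.2% × ($28,150.00 − $16,000.00) = $2,678.40 + 28.2% × $12,150.00 = $6,104.70
Supplemental (19% flat on bonus): 19% × $14,250.00 = $2,707.50
Total wage tax: $6,104.70 + $2,707.50 = $8,812.20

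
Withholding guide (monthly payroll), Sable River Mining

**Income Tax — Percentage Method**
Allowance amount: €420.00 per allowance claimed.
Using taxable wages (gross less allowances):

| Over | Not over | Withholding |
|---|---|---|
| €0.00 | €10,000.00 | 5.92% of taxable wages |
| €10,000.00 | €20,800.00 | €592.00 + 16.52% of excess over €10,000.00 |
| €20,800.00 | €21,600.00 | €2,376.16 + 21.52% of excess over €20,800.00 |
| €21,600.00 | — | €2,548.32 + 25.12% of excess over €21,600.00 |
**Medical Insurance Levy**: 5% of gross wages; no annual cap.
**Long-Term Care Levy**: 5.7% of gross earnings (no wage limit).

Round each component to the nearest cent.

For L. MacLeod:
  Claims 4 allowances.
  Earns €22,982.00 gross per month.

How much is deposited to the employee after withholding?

€18,038.74

Income Tax: taxable = €22,982.00 − 4×€420.00 = €21,302.00
  €2,376.16 + 21.52% × (€21,302.00 − €20,800.00) = €2,376.16 + 21.52% × €502.00 = €2,484.19
Medical Insurance Levy: 5% × €22,982.00 = €1,149.10
Long-Term Care Levy: 5.7% × €22,982.00 = €1,309.97
Total withheld: €2,484.19 + €1,149.10 + €1,309.97 = €4,943.26
Net pay: €22,982.00 − €4,943.26 = €18,038.74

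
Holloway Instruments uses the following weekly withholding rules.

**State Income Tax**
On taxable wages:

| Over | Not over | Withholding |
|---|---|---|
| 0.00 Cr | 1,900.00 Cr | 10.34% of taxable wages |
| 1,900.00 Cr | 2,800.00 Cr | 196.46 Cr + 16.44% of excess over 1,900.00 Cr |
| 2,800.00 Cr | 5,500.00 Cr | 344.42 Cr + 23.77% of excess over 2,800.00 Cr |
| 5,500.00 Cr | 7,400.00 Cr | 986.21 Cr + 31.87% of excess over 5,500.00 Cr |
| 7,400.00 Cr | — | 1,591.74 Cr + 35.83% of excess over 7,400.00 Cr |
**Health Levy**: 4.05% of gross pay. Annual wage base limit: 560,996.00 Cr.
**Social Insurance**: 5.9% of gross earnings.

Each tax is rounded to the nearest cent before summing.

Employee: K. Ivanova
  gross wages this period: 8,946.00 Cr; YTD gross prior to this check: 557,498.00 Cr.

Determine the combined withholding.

State Income Tax: taxable = 8,946.00 Cr
  1,591.74 Cr + 35.83% × (8,946.00 Cr − 7,400.00 Cr) = 1,591.74 Cr + 35.83% × 1,546.00 Cr = 2,145.67 Cr
Health Levy: cap 560,996.00 Cr − YTD 557,498.00 Cr = 3,498.00 Cr subject; 4.05% × 3,498.00 Cr = 141.67 Cr
Social Insurance: 5.9% × 8,946.00 Cr = 527.81 Cr
Total: 2,145.67 Cr + 141.67 Cr + 527.81 Cr = 2,815.15 Cr

2,815.15 Cr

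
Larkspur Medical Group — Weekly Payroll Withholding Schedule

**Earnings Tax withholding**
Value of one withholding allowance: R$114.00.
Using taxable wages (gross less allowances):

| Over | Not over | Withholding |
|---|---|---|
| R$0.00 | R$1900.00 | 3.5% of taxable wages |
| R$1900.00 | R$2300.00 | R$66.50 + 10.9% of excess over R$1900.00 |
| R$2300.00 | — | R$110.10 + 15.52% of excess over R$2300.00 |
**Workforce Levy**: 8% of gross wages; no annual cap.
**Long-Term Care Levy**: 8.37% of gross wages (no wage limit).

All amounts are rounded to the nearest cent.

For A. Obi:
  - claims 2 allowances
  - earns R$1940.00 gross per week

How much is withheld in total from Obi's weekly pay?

R$377.50

Earnings Tax: taxable = R$1940.00 − 2×R$114.00 = R$1712.00
  3.5% × R$1712.00 = R$59.92
Workforce Levy: 8% × R$1940.00 = R$155.20
Long-Term Care Levy: 8.37% × R$1940.00 = R$162.38
Total: R$59.92 + R$155.20 + R$162.38 = R$377.50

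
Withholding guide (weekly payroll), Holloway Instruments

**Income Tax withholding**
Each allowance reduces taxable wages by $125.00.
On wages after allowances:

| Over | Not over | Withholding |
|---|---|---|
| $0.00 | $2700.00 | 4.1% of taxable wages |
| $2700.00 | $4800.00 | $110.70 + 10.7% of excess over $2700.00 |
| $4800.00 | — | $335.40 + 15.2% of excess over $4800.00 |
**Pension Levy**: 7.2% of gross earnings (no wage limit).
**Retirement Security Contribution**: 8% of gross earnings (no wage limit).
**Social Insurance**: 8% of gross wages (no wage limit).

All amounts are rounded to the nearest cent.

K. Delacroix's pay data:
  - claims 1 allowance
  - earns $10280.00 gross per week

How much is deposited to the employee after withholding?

Income Tax: taxable = $10280.00 − 1×$125.00 = $10155.00
  $335.40 + 15.2% × ($10155.00 − $4800.00) = $335.40 + 15.2% × $5355.00 = $1149.36
Pension Levy: 7.2% × $10280.00 = $740.16
Retirement Security Contribution: 8% × $10280.00 = $822.40
Social Insurance: 8% × $10280.00 = $822.40
Total withheld: $1149.36 + $740.16 + $822.40 + $822.40 = $3534.32
Net pay: $10280.00 − $3534.32 = $6745.68

$6745.68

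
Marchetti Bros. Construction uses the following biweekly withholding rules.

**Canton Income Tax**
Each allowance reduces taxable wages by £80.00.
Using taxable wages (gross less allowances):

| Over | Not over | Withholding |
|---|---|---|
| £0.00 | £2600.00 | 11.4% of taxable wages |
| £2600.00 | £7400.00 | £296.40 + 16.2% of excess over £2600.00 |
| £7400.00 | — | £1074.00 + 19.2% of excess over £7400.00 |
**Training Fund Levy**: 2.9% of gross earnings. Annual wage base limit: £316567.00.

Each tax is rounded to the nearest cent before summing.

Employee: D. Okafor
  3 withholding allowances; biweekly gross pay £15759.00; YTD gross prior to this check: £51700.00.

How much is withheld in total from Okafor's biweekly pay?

£3089.86

Canton Income Tax: taxable = £15759.00 − 3×£80.00 = £15519.00
  £1074.00 + 19.2% × (£15519.00 − £7400.00) = £1074.00 + 19.2% × £8119.00 = £2632.85
Training Fund Levy: 2.9% × £15759.00 = £457.01
Total: £2632.85 + £457.01 = £3089.86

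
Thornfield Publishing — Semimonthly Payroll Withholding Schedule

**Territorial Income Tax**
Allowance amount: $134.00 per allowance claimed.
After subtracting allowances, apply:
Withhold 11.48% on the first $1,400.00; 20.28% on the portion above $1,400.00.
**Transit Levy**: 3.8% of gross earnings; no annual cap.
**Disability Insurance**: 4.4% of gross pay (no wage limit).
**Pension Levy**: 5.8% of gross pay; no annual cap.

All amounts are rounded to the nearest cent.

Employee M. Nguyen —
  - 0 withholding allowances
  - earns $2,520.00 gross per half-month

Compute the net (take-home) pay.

Territorial Income Tax: taxable = $2,520.00
  $160.72 + 20.28% × ($2,520.00 − $1,400.00) = $160.72 + 20.28% × $1,120.00 = $387.86
Transit Levy: 3.8% × $2,520.00 = $95.76
Disability Insurance: 4.4% × $2,520.00 = $110.88
Pension Levy: 5.8% × $2,520.00 = $146.16
Total withheld: $387.86 + $95.76 + $110.88 + $146.16 = $740.66
Net pay: $2,520.00 − $740.66 = $1,779.34

$1,779.34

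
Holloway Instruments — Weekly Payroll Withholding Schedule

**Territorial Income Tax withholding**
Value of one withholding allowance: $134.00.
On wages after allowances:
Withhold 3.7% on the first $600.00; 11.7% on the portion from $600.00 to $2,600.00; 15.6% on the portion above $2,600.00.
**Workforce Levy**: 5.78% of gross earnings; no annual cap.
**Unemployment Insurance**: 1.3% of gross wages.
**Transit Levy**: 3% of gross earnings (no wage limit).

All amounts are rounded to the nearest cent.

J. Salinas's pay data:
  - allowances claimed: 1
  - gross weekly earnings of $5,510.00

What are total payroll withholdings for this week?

$1,244.67

Territorial Income Tax: taxable = $5,510.00 − 1×$134.00 = $5,376.00
  $256.20 + 15.6% × ($5,376.00 − $2,600.00) = $256.20 + 15.6% × $2,776.00 = $689.26
Workforce Levy: 5.78% × $5,510.00 = $318.48
Unemployment Insurance: 1.3% × $5,510.00 = $71.63
Transit Levy: 3% × $5,510.00 = $165.30
Total: $689.26 + $318.48 + $71.63 + $165.30 = $1,244.67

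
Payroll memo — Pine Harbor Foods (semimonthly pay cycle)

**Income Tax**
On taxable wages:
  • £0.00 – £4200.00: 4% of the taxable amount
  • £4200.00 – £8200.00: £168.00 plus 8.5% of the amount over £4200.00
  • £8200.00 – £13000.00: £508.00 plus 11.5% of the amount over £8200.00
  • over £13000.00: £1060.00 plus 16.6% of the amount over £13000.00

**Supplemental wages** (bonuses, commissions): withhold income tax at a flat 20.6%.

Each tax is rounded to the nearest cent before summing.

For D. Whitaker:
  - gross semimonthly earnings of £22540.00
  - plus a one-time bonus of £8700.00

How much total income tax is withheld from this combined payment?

Income Tax: taxable = £22540.00
  £1060.00 + 16.6% × (£22540.00 − £13000.00) = £1060.00 + 16.6% × £9540.00 = £2643.64
Supplemental (20.6% flat on bonus): 20.6% × £8700.00 = £1792.20
Total income tax: £2643.64 + £1792.20 = £4435.84

£4435.84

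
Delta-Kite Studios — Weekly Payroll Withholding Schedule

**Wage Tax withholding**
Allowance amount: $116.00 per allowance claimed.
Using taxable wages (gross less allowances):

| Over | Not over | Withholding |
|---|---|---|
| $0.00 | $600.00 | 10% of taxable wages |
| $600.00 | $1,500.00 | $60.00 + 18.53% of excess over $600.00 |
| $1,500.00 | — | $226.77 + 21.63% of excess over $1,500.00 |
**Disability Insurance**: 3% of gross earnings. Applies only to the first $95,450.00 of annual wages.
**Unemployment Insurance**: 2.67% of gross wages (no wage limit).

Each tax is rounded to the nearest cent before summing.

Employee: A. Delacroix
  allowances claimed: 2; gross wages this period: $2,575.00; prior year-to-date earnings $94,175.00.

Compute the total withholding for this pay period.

$516.11

Wage Tax: taxable = $2,575.00 − 2×$116.00 = $2,343.00
  $226.77 + 21.63% × ($2,343.00 − $1,500.00) = $226.77 + 21.63% × $843.00 = $409.11
Disability Insurance: cap $95,450.00 − YTD $94,175.00 = $1,275.00 subject; 3% × $1,275.00 = $38.25
Unemployment Insurance: 2.67% × $2,575.00 = $68.75
Total: $409.11 + $38.25 + $68.75 = $516.11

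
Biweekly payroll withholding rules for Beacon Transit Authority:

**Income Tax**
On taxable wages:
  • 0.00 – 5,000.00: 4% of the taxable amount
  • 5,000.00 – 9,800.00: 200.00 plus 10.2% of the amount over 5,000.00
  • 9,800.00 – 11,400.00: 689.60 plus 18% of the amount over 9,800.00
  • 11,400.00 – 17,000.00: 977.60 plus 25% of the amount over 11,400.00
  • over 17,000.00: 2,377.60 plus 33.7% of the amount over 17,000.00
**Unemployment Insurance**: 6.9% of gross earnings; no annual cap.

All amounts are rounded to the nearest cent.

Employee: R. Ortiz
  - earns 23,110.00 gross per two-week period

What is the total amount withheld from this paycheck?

Income Tax: taxable = 23,110.00
  2,377.60 + 33.7% × (23,110.00 − 17,000.00) = 2,377.60 + 33.7% × 6,110.00 = 4,436.67
Unemployment Insurance: 6.9% × 23,110.00 = 1,594.59
Total: 4,436.67 + 1,594.59 = 6,031.26

6,031.26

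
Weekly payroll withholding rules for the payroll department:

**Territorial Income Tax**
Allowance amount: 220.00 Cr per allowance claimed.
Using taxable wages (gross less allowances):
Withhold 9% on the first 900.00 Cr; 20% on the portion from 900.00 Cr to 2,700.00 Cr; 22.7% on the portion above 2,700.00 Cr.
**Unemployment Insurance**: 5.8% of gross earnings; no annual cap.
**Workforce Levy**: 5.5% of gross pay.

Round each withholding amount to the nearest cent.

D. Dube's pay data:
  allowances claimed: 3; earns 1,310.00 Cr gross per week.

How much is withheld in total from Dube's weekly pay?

Territorial Income Tax: taxable = 1,310.00 Cr − 3×220.00 Cr = 650.00 Cr
  9% × 650.00 Cr = 58.50 Cr
Unemployment Insurance: 5.8% × 1,310.00 Cr = 75.98 Cr
Workforce Levy: 5.5% × 1,310.00 Cr = 72.05 Cr
Total: 58.50 Cr + 75.98 Cr + 72.05 Cr = 206.53 Cr

206.53 Cr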